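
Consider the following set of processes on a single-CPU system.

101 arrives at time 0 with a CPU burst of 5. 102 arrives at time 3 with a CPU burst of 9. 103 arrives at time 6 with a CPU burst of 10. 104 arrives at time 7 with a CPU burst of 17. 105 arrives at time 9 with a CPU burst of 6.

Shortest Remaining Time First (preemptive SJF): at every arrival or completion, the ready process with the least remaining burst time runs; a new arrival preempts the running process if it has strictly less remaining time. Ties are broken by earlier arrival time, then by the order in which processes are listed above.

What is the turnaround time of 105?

11

Schedule: | 101 0-5 | 102 5-14 | 105 14-20 | 103 20-30 | 104 30-47 |
Completion: 101=5  102=14  103=30  104=47  105=20
Turnaround (C−A): 101=5  102=11  103=24  104=40  105=11
Turnaround(105) = completion − arrival = 20 − 9 = 11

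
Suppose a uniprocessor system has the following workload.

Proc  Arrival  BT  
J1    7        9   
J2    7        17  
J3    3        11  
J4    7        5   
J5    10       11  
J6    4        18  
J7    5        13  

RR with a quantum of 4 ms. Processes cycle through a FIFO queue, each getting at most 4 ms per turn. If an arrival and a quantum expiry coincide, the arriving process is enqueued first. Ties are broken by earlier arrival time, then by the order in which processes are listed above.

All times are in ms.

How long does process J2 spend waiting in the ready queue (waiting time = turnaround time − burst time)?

Gantt: | idle 0-3 | J3 3-7 | J6 7-11 | J7 11-15 | J1 15-19 | J2 19-23 | J4 23-27 | J3 27-31 | J5 31-35 | J6 35-39 | J7 39-43 | J1 43-47 | J2 47-51 | J4 51-52 | J3 52-55 | J5 55-59 | J6 59-63 | J7 63-67 | J1 67-68 | J2 68-72 | J5 72-75 | J6 75-79 | J7 79-80 | J2 80-84 | J6 84-86 | J2 86-87 |
Completion: J1=68  J2=87  J3=55  J4=52  J5=75  J6=86  J7=80
Waiting(J2) = turnaround − burst = 80 − 17 = 63

63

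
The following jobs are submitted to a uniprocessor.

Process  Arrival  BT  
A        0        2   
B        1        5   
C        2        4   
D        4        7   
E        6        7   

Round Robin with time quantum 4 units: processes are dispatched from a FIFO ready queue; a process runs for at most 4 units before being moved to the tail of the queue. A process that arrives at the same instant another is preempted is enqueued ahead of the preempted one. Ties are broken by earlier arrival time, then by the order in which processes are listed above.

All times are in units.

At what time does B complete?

Gantt: | A 0-2 | B 2-6 | C 6-10 | D 10-14 | E 14-18 | B 18-19 | D 19-22 | E 22-25 |
Completion: A=2  B=19  C=10  D=22  E=25

19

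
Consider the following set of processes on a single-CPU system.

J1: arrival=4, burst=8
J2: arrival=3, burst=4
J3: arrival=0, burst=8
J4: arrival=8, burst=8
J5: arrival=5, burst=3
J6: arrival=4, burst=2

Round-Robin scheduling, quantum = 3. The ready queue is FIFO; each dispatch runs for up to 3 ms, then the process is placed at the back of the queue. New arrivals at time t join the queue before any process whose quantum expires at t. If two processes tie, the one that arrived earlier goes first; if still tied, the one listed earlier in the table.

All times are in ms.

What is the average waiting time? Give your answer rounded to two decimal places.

Timeline: | J3 0-3 | J2 3-6 | J3 6-9 | J1 9-12 | J6 12-14 | J5 14-17 | J2 17-18 | J4 18-21 | J3 21-23 | J1 23-26 | J4 26-29 | J1 29-31 | J4 31-33 |
Completion: J1=31  J2=18  J3=23  J4=33  J5=17  J6=14
Turnaround (C−A): J1=27  J2=15  J3=23  J4=25  J5=12  J6=10
Waiting times: J1=19, J2=11, J3=15, J4=17, J5=9, J6=8
Average waiting = (19+11+15+17+9+8) / 6 = 79/6 = 13.17

13.17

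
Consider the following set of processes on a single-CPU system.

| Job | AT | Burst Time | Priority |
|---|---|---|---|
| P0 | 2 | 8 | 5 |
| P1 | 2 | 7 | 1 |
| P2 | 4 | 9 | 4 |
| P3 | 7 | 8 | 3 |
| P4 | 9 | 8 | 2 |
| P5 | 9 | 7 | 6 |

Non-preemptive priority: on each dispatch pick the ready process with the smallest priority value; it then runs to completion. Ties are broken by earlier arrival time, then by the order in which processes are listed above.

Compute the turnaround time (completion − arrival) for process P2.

Gantt: | idle 0-2 | P1 2-9 | P4 9-17 | P3 17-25 | P2 25-34 | P0 34-42 | P5 42-49 |
Completion: P0=42  P1=9  P2=34  P3=25  P4=17  P5=49
Turnaround (C−A): P0=40  P1=7  P2=30  P3=18  P4=8  P5=40
Turnaround(P2) = completion − arrival = 34 − 4 = 30

30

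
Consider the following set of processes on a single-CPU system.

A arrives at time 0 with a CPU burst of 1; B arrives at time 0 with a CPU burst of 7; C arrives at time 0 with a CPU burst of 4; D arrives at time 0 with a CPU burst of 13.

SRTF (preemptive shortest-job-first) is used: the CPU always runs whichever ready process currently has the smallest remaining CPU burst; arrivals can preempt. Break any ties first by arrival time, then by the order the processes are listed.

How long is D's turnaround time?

Gantt: | A 0-1 | C 1-5 | B 5-12 | D 12-25 |
Completion: A=1  B=12  C=5  D=25
Turnaround (C−A): A=1  B=12  C=5  D=25
Turnaround(D) = completion − arrival = 25 − 0 = 25

25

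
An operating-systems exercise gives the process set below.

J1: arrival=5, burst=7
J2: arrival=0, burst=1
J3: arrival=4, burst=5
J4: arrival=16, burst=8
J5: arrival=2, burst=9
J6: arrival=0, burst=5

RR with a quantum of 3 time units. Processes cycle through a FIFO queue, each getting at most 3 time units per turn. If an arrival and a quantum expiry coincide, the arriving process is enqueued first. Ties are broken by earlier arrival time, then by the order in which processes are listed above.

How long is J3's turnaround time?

16

Timeline: | J2 0-1 | J6 1-4 | J5 4-7 | J3 7-10 | J6 10-12 | J1 12-15 | J5 15-18 | J3 18-20 | J1 20-23 | J4 23-26 | J5 26-29 | J1 29-30 | J4 30-35 |
Completion: J1=30  J2=1  J3=20  J4=35  J5=29  J6=12
Turnaround(J3) = completion − arrival = 20 − 4 = 16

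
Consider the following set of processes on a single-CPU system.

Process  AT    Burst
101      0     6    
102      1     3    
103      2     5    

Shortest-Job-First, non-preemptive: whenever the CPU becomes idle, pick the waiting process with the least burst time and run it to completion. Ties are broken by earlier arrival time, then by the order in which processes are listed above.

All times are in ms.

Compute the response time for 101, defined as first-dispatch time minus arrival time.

0

Timeline: | 101 0-6 | 102 6-9 | 103 9-14 |
Completion: 101=6  102=9  103=14
Response(101) = first start − arrival = 0 − 0 = 0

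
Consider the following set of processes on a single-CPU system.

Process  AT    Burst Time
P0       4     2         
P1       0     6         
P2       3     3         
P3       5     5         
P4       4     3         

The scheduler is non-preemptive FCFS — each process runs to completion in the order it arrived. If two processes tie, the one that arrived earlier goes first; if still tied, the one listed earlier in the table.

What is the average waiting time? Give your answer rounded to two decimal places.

Gantt: | P1 0-6 | P2 6-9 | P0 9-11 | P4 11-14 | P3 14-19 |
Completion: P0=11  P1=6  P2=9  P3=19  P4=14
Turnaround (C−A): P0=7  P1=6  P2=6  P3=14  P4=10
Waiting times: P0=5, P1=0, P2=3, P3=9, P4=7
Average waiting = (5+0+3+9+7) / 5 = 24/5 = 4.80

4.80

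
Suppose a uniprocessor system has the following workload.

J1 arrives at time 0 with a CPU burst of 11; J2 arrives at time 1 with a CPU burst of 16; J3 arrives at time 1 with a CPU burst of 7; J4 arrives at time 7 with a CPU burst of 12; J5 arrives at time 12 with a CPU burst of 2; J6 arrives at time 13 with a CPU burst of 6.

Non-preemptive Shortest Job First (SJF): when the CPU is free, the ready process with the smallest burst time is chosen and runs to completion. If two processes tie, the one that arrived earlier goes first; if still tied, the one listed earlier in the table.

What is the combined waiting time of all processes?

79

Gantt: | J1 0-11 | J3 11-18 | J5 18-20 | J6 20-26 | J4 26-38 | J2 38-54 |
Completion: J1=11  J2=54  J3=18  J4=38  J5=20  J6=26
Turnaround (C−A): J1=11  J2=53  J3=17  J4=31  J5=8  J6=13
Waiting = turnaround − burst: J1=0, J2=37, J3=10, J4=19, J5=6, J6=7
Total waiting = 0 + 37 + 10 + 19 + 6 + 7 = 79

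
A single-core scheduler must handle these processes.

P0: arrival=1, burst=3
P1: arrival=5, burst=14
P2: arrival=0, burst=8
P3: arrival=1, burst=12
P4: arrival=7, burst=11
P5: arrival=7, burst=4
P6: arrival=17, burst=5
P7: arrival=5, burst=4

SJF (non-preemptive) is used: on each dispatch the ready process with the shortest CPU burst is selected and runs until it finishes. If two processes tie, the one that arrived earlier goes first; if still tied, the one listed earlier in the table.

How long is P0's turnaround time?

Gantt: | P2 0-8 | P0 8-11 | P7 11-15 | P5 15-19 | P6 19-24 | P4 24-35 | P3 35-47 | P1 47-61 |
Completion: P0=11  P1=61  P2=8  P3=47  P4=35  P5=19  P6=24  P7=15
Turnaround(P0) = completion − arrival = 11 − 1 = 10

10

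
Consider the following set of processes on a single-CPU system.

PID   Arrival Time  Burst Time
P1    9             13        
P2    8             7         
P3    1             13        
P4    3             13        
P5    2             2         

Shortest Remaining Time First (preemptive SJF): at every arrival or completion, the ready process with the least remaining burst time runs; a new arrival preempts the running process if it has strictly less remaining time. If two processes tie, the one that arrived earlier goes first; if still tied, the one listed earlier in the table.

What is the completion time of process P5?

4

Gantt: | idle 0-1 | P3 1-2 | P5 2-4 | P3 4-8 | P2 8-15 | P3 15-23 | P4 23-36 | P1 36-49 |
Completion: P1=49  P2=15  P3=23  P4=36  P5=4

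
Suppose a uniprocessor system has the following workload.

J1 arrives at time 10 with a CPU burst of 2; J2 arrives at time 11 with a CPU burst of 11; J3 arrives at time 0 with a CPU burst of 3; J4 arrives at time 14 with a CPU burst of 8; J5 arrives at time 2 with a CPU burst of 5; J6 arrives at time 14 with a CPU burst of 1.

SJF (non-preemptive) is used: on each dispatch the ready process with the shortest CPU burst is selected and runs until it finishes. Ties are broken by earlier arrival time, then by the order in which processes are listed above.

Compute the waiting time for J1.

Timeline: | J3 0-3 | J5 3-8 | idle 8-10 | J1 10-12 | J2 12-23 | J6 23-24 | J4 24-32 |
Completion: J1=12  J2=23  J3=3  J4=32  J5=8  J6=24
Waiting(J1) = turnaround − burst = 2 − 2 = 0

0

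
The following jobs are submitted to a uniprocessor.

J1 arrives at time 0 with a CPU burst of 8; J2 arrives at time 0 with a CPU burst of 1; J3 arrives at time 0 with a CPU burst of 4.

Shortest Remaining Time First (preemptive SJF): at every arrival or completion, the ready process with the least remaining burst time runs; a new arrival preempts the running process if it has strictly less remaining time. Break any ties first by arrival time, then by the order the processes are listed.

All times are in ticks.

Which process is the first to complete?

J2

Schedule: | J2 0-1 | J3 1-5 | J1 5-13 |
Completion: J1=13  J2=1  J3=5
Turnaround (C−A): J1=13  J2=1  J3=5
Finish order: J2 → J3 → J1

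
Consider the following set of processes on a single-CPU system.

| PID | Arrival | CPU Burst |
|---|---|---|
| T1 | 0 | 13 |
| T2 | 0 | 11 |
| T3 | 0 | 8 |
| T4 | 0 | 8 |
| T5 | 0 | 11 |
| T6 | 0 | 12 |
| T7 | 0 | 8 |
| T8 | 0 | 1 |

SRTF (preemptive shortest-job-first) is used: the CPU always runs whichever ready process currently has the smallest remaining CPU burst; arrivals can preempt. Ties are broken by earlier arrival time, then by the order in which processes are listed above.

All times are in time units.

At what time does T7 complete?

25

Gantt: | T8 0-1 | T3 1-9 | T4 9-17 | T7 17-25 | T2 25-36 | T5 36-47 | T6 47-59 | T1 59-72 |
Completion: T1=72  T2=36  T3=9  T4=17  T5=47  T6=59  T7=25  T8=1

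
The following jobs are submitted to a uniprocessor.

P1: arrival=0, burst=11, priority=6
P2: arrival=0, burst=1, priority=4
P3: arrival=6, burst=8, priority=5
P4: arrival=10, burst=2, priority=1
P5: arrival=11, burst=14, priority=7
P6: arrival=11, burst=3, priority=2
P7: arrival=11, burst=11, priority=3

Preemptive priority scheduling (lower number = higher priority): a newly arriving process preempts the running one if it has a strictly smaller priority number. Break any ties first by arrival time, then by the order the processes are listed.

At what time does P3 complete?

Schedule: | P2 0-1 | P1 1-6 | P3 6-10 | P4 10-12 | P6 12-15 | P7 15-26 | P3 26-30 | P1 30-36 | P5 36-50 |
Completion: P1=36  P2=1  P3=30  P4=12  P5=50  P6=15  P7=26
Turnaround (C−A): P1=36  P2=1  P3=24  P4=2  P5=39  P6=4  P7=15

30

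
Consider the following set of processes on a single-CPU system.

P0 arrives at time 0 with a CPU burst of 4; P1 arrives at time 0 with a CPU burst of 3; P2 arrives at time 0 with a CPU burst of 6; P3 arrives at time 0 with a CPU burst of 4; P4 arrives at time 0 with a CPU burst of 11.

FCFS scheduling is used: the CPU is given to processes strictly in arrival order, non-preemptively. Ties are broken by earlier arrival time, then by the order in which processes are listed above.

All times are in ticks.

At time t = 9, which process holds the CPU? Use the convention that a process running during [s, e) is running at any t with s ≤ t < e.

P2

Schedule: | P0 0-4 | P1 4-7 | P2 7-13 | P3 13-17 | P4 17-28 |
Completion: P0=4  P1=7  P2=13  P3=17  P4=28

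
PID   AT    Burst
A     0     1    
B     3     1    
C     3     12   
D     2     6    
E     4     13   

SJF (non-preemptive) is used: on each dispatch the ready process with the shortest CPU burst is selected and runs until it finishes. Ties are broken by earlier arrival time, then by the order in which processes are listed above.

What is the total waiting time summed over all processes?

Timeline: | A 0-1 | idle 1-2 | D 2-8 | B 8-9 | C 9-21 | E 21-34 |
Completion: A=1  B=9  C=21  D=8  E=34
Turnaround (C−A): A=1  B=6  C=18  D=6  E=30
Waiting = turnaround − burst: A=0, B=5, C=6, D=0, E=17
Total waiting = 0 + 5 + 6 + 0 + 17 = 28

28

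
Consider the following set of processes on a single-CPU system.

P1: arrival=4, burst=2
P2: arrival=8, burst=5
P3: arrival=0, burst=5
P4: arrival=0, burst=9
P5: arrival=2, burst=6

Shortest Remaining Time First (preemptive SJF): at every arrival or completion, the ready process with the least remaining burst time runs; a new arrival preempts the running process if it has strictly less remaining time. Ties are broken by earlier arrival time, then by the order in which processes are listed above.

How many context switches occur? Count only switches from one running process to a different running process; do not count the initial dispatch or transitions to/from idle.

Schedule: | P3 0-5 | P1 5-7 | P5 7-13 | P2 13-18 | P4 18-27 |
Completion: P1=7  P2=18  P3=5  P4=27  P5=13
Turnaround (C−A): P1=3  P2=10  P3=5  P4=27  P5=11

4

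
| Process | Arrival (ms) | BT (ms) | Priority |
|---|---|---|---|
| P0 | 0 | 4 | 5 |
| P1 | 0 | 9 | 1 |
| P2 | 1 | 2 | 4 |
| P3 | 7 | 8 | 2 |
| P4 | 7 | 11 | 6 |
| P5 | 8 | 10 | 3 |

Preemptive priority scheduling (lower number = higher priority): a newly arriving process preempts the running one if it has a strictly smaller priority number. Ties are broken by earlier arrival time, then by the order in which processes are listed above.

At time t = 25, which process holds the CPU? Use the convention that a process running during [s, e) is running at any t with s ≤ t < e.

P5

Timeline: | P1 0-9 | P3 9-17 | P5 17-27 | P2 27-29 | P0 29-33 | P4 33-44 |
Completion: P0=33  P1=9  P2=29  P3=17  P4=44  P5=27
Turnaround (C−A): P0=33  P1=9  P2=28  P3=10  P4=37  P5=19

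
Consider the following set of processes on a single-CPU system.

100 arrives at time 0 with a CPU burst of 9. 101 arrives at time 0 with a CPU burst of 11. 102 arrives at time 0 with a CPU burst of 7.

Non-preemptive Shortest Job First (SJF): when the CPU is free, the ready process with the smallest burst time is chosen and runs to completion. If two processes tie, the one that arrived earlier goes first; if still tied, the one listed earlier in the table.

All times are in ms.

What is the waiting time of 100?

7

Timeline: | 102 0-7 | 100 7-16 | 101 16-27 |
Completion: 100=16  101=27  102=7
Waiting(100) = turnaround − burst = 16 − 9 = 7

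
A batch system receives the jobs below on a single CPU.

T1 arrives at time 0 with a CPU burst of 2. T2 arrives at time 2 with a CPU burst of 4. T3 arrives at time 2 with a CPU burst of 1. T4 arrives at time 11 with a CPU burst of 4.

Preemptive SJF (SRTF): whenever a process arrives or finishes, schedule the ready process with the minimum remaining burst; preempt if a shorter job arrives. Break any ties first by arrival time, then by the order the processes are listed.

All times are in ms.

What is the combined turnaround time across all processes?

12

Gantt: | T1 0-2 | T3 2-3 | T2 3-7 | idle 7-11 | T4 11-15 |
Completion: T1=2  T2=7  T3=3  T4=15
Turnaround (C−A): T1=2  T2=5  T3=1  T4=4
Turnaround = completion − arrival: T1=2, T2=5, T3=1, T4=4
Total turnaround = 2 + 5 + 1 + 4 = 12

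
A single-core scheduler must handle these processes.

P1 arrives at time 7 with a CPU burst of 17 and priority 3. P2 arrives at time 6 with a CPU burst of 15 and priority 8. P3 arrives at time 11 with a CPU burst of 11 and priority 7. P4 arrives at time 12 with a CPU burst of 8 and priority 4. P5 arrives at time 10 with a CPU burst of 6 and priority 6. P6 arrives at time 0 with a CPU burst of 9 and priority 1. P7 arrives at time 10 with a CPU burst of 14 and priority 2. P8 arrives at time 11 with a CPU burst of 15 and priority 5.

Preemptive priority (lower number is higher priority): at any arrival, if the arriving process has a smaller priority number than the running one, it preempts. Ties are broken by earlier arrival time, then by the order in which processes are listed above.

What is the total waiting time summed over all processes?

266

Gantt: | P6 0-9 | P1 9-10 | P7 10-24 | P1 24-40 | P4 40-48 | P8 48-63 | P5 63-69 | P3 69-80 | P2 80-95 |
Completion: P1=40  P2=95  P3=80  P4=48  P5=69  P6=9  P7=24  P8=63
Turnaround (C−A): P1=33  P2=89  P3=69  P4=36  P5=59  P6=9  P7=14  P8=52
Waiting = turnaround − burst: P1=16, P2=74, P3=58, P4=28, P5=53, P6=0, P7=0, P8=37
Total waiting = 16 + 74 + 58 + 28 + 53 + 0 + 0 + 37 = 266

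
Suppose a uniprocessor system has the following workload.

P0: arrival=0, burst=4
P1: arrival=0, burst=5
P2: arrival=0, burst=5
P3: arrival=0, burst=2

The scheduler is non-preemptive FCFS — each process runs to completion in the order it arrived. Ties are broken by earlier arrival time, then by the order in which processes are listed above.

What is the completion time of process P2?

14

Gantt: | P0 0-4 | P1 4-9 | P2 9-14 | P3 14-16 |
Completion: P0=4  P1=9  P2=14  P3=16
Turnaround (C−A): P0=4  P1=9  P2=14  P3=16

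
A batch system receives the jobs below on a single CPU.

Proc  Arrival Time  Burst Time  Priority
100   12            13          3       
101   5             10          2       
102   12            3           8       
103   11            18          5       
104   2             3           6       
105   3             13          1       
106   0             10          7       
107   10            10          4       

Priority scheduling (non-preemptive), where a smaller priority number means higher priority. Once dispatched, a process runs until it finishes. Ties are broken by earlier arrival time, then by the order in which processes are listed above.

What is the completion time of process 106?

10

Schedule: | 106 0-10 | 105 10-23 | 101 23-33 | 100 33-46 | 107 46-56 | 103 56-74 | 104 74-77 | 102 77-80 |
Completion: 100=46  101=33  102=80  103=74  104=77  105=23  106=10  107=56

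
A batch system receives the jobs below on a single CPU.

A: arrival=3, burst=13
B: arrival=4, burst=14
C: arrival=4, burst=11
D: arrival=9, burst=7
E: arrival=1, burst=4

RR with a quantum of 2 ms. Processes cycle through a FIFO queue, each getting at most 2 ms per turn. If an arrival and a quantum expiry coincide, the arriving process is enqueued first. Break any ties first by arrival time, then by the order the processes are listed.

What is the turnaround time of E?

Schedule: | idle 0-1 | E 1-3 | A 3-5 | E 5-7 | B 7-9 | C 9-11 | A 11-13 | D 13-15 | B 15-17 | C 17-19 | A 19-21 | D 21-23 | B 23-25 | C 25-27 | A 27-29 | D 29-31 | B 31-33 | C 33-35 | A 35-37 | D 37-38 | B 38-40 | C 40-42 | A 42-44 | B 44-46 | C 46-47 | A 47-48 | B 48-50 |
Completion: A=48  B=50  C=47  D=38  E=7
Turnaround (C−A): A=45  B=46  C=43  D=29  E=6
Turnaround(E) = completion − arrival = 7 − 1 = 6

6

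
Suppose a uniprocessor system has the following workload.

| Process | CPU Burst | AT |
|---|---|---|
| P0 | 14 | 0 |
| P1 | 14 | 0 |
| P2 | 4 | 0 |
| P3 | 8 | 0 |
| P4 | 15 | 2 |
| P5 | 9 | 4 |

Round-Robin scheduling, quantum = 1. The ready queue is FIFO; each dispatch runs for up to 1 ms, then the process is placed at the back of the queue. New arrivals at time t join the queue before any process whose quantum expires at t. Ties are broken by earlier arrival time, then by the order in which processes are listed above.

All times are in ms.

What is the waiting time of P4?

47

Schedule: | P0 0-1 | P1 1-2 | P2 2-3 | P3 3-4 | P0 4-5 | P4 5-6 | P1 6-7 | P2 7-8 | P5 8-9 | P3 9-10 | P0 10-11 | P4 11-12 | P1 12-13 | P2 13-14 | P5 14-15 | P3 15-16 | P0 16-17 | P4 17-18 | P1 18-19 | P2 19-20 | P5 20-21 | P3 21-22 | P0 22-23 | P4 23-24 | P1 24-25 | P5 25-26 | P3 26-27 | P0 27-28 | P4 28-29 | P1 29-30 | P5 30-31 | P3 31-32 | P0 32-33 | P4 33-34 | P1 34-35 | P5 35-36 | P3 36-37 | P0 37-38 | P4 38-39 | P1 39-40 | P5 40-41 | P3 41-42 | P0 42-43 | P4 43-44 | P1 44-45 | P5 45-46 | P0 46-47 | P4 47-48 | P1 48-49 | P5 49-50 | P0 50-51 | P4 51-52 | P1 52-53 | P0 53-54 | P4 54-55 | P1 55-56 | P0 56-57 | P4 57-58 | P1 58-59 | P0 59-60 | P4 60-61 | P1 61-62 | P4 62-64 |
Completion: P0=60  P1=62  P2=20  P3=42  P4=64  P5=50
Waiting(P4) = turnaround − burst = 62 − 15 = 47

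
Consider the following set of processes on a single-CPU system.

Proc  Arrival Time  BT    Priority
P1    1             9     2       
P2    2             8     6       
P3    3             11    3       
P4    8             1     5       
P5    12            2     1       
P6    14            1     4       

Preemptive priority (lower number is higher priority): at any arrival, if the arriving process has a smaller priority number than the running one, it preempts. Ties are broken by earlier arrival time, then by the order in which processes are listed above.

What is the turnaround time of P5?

2

Gantt: | idle 0-1 | P1 1-10 | P3 10-12 | P5 12-14 | P3 14-23 | P6 23-24 | P4 24-25 | P2 25-33 |
Completion: P1=10  P2=33  P3=23  P4=25  P5=14  P6=24
Turnaround (C−A): P1=9  P2=31  P3=20  P4=17  P5=2  P6=10
Turnaround(P5) = completion − arrival = 14 − 12 = 2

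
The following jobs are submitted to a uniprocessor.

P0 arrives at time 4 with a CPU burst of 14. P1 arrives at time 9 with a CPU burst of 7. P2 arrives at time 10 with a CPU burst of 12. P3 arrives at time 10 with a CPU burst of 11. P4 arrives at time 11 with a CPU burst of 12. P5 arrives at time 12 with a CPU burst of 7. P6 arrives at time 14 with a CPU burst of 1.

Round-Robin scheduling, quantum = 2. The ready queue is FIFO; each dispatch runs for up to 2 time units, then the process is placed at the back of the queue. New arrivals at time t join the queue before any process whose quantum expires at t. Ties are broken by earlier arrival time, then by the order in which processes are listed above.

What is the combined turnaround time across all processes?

Schedule: | idle 0-4 | P0 4-10 | P1 10-12 | P2 12-14 | P3 14-16 | P0 16-18 | P4 18-20 | P5 20-22 | P1 22-24 | P6 24-25 | P2 25-27 | P3 27-29 | P0 29-31 | P4 31-33 | P5 33-35 | P1 35-37 | P2 37-39 | P3 39-41 | P0 41-43 | P4 43-45 | P5 45-47 | P1 47-48 | P2 48-50 | P3 50-52 | P0 52-54 | P4 54-56 | P5 56-57 | P2 57-59 | P3 59-61 | P4 61-63 | P2 63-65 | P3 65-66 | P4 66-68 |
Completion: P0=54  P1=48  P2=65  P3=66  P4=68  P5=57  P6=25
Turnaround (C−A): P0=50  P1=39  P2=55  P3=56  P4=57  P5=45  P6=11
Turnaround = completion − arrival: P0=50, P1=39, P2=55, P3=56, P4=57, P5=45, P6=11
Total turnaround = 50 + 39 + 55 + 56 + 57 + 45 + 11 = 313

313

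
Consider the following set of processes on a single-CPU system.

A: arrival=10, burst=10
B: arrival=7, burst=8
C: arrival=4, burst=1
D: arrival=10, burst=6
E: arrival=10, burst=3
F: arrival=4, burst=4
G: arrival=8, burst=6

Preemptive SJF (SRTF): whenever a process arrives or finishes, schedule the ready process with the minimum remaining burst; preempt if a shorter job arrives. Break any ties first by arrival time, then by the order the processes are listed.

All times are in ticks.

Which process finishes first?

Timeline: | idle 0-4 | C 4-5 | F 5-9 | G 9-10 | E 10-13 | G 13-18 | D 18-24 | B 24-32 | A 32-42 |
Completion: A=42  B=32  C=5  D=24  E=13  F=9  G=18
Finish order: C → F → E → G → D → B → A

C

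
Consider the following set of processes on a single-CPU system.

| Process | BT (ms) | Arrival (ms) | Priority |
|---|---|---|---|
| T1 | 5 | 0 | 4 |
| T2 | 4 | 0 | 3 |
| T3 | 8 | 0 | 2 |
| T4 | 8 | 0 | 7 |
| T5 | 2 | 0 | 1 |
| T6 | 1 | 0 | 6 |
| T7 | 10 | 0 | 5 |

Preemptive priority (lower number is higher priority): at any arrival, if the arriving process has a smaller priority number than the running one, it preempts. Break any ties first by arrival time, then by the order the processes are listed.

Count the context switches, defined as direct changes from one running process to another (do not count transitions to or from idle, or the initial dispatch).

6

Schedule: | T5 0-2 | T3 2-10 | T2 10-14 | T1 14-19 | T7 19-29 | T6 29-30 | T4 30-38 |
Completion: T1=19  T2=14  T3=10  T4=38  T5=2  T6=30  T7=29
Turnaround (C−A): T1=19  T2=14  T3=10  T4=38  T5=2  T6=30  T7=29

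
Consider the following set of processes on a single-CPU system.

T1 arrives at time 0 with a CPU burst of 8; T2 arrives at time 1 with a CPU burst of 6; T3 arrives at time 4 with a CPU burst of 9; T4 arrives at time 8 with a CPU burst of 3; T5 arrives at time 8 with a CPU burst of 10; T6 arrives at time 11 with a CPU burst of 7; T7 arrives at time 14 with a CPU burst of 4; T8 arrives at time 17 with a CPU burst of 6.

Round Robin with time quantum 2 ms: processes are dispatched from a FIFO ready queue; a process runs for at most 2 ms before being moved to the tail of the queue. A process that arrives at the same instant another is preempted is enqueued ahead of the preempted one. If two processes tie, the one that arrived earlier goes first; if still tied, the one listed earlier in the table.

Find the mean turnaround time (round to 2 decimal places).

31.00

Gantt: | T1 0-2 | T2 2-4 | T1 4-6 | T3 6-8 | T2 8-10 | T1 10-12 | T4 12-14 | T5 14-16 | T3 16-18 | T2 18-20 | T6 20-22 | T1 22-24 | T7 24-26 | T4 26-27 | T5 27-29 | T8 29-31 | T3 31-33 | T6 33-35 | T7 35-37 | T5 37-39 | T8 39-41 | T3 41-43 | T6 43-45 | T5 45-47 | T8 47-49 | T3 49-50 | T6 50-51 | T5 51-53 |
Completion: T1=24  T2=20  T3=50  T4=27  T5=53  T6=51  T7=37  T8=49
Turnaround (C−A): T1=24  T2=19  T3=46  T4=19  T5=45  T6=40  T7=23  T8=32
Turnaround times: T1=24, T2=19, T3=46, T4=19, T5=45, T6=40, T7=23, T8=32
Average turnaround = (24+19+46+19+45+40+23+32) / 8 = 248/8 = 31.00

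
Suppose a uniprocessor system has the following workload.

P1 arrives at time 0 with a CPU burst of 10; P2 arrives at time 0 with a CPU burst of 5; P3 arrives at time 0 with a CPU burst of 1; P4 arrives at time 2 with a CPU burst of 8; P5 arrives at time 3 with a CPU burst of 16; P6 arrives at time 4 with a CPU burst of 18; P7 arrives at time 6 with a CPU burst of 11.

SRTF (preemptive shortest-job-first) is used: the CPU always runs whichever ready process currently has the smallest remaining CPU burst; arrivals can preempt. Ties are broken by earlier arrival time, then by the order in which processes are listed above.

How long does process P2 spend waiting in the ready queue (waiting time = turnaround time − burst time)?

1

Timeline: | P3 0-1 | P2 1-6 | P4 6-14 | P1 14-24 | P7 24-35 | P5 35-51 | P6 51-69 |
Completion: P1=24  P2=6  P3=1  P4=14  P5=51  P6=69  P7=35
Waiting(P2) = turnaround − burst = 6 − 5 = 1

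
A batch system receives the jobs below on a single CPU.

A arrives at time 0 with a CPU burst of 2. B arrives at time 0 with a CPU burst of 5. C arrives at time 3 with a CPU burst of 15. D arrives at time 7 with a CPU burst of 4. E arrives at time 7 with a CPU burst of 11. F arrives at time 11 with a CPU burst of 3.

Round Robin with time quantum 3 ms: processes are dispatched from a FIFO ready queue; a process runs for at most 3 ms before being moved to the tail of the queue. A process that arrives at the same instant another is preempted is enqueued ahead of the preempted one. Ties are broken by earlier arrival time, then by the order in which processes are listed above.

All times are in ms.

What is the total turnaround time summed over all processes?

Schedule: | A 0-2 | B 2-5 | C 5-8 | B 8-10 | D 10-13 | E 13-16 | C 16-19 | F 19-22 | D 22-23 | E 23-26 | C 26-29 | E 29-32 | C 32-35 | E 35-37 | C 37-40 |
Completion: A=2  B=10  C=40  D=23  E=37  F=22
Turnaround = completion − arrival: A=2, B=10, C=37, D=16, E=30, F=11
Total turnaround = 2 + 10 + 37 + 16 + 30 + 11 = 106

106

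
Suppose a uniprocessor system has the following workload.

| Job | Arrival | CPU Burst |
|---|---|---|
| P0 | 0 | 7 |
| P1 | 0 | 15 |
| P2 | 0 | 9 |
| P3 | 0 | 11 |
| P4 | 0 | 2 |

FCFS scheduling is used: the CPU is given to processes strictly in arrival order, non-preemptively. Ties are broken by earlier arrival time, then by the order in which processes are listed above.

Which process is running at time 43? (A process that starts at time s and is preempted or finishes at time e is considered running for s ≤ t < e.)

P4

Schedule: | P0 0-7 | P1 7-22 | P2 22-31 | P3 31-42 | P4 42-44 |
Completion: P0=7  P1=22  P2=31  P3=42  P4=44
Turnaround (C−A): P0=7  P1=22  P2=31  P3=42  P4=44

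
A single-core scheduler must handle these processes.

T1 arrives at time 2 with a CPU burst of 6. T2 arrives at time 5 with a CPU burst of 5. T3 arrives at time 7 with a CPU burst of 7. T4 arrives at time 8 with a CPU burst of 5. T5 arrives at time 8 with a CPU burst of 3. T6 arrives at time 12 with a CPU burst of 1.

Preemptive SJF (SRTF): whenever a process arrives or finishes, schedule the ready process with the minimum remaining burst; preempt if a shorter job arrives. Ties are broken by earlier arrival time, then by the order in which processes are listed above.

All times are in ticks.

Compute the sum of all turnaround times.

58

Gantt: | idle 0-2 | T1 2-8 | T5 8-11 | T2 11-12 | T6 12-13 | T2 13-17 | T4 17-22 | T3 22-29 |
Completion: T1=8  T2=17  T3=29  T4=22  T5=11  T6=13
Turnaround = completion − arrival: T1=6, T2=12, T3=22, T4=14, T5=3, T6=1
Total turnaround = 6 + 12 + 22 + 14 + 3 + 1 = 58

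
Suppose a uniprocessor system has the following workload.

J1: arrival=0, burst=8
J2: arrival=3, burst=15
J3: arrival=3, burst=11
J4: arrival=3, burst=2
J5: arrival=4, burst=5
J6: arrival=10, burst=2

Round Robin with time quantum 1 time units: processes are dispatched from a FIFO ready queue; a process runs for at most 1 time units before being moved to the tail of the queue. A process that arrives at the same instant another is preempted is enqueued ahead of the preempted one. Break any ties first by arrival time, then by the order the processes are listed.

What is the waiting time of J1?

18

Schedule: | J1 0-3 | J2 3-4 | J3 4-5 | J4 5-6 | J1 6-7 | J5 7-8 | J2 8-9 | J3 9-10 | J4 10-11 | J1 11-12 | J5 12-13 | J2 13-14 | J6 14-15 | J3 15-16 | J1 16-17 | J5 17-18 | J2 18-19 | J6 19-20 | J3 20-21 | J1 21-22 | J5 22-23 | J2 23-24 | J3 24-25 | J1 25-26 | J5 26-27 | J2 27-28 | J3 28-29 | J2 29-30 | J3 30-31 | J2 31-32 | J3 32-33 | J2 33-34 | J3 34-35 | J2 35-36 | J3 36-37 | J2 37-38 | J3 38-39 | J2 39-43 |
Completion: J1=26  J2=43  J3=39  J4=11  J5=27  J6=20
Waiting(J1) = turnaround − burst = 26 − 8 = 18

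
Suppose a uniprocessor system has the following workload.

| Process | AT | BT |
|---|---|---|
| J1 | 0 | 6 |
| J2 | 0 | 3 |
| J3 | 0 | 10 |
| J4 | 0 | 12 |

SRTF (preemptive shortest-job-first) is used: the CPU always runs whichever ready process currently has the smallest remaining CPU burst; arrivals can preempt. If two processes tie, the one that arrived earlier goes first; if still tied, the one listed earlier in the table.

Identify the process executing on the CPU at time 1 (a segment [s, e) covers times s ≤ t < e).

Schedule: | J2 0-3 | J1 3-9 | J3 9-19 | J4 19-31 |
Completion: J1=9  J2=3  J3=19  J4=31
Turnaround (C−A): J1=9  J2=3  J3=19  J4=31

J2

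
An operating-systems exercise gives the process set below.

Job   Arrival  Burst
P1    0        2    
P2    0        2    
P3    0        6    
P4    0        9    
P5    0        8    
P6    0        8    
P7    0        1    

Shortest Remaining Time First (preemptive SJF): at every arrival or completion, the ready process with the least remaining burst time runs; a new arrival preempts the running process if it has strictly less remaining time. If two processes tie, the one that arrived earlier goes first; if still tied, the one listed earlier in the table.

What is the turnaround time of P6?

27

Gantt: | P7 0-1 | P1 1-3 | P2 3-5 | P3 5-11 | P5 11-19 | P6 19-27 | P4 27-36 |
Completion: P1=3  P2=5  P3=11  P4=36  P5=19  P6=27  P7=1
Turnaround(P6) = completion − arrival = 27 − 0 = 27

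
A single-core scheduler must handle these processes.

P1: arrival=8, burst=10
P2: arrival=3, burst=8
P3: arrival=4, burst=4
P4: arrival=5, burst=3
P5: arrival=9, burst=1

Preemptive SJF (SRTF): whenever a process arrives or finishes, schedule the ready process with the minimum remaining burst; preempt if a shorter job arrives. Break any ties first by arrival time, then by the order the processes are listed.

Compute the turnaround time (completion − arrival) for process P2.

Gantt: | idle 0-3 | P2 3-4 | P3 4-8 | P4 8-9 | P5 9-10 | P4 10-12 | P2 12-19 | P1 19-29 |
Completion: P1=29  P2=19  P3=8  P4=12  P5=10
Turnaround(P2) = completion − arrival = 19 − 3 = 16

16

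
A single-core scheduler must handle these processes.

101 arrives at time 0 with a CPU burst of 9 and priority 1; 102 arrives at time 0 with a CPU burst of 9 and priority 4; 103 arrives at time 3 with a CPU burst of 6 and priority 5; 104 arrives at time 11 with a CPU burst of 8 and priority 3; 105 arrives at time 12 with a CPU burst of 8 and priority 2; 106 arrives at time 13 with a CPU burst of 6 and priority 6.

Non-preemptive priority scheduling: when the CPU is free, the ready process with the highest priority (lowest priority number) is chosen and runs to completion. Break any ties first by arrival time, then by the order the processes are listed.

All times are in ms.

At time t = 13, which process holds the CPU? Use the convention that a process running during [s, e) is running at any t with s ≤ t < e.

Schedule: | 101 0-9 | 102 9-18 | 105 18-26 | 104 26-34 | 103 34-40 | 106 40-46 |
Completion: 101=9  102=18  103=40  104=34  105=26  106=46

102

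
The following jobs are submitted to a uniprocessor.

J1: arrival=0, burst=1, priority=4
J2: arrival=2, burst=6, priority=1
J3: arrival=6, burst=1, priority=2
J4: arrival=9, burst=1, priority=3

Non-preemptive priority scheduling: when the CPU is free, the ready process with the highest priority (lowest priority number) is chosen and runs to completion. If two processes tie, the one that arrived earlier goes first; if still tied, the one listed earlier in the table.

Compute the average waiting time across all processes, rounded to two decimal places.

Schedule: | J1 0-1 | idle 1-2 | J2 2-8 | J3 8-9 | J4 9-10 |
Completion: J1=1  J2=8  J3=9  J4=10
Waiting times: J1=0, J2=0, J3=2, J4=0
Average waiting = (0+0+2+0) / 4 = 2/4 = 0.50

0.50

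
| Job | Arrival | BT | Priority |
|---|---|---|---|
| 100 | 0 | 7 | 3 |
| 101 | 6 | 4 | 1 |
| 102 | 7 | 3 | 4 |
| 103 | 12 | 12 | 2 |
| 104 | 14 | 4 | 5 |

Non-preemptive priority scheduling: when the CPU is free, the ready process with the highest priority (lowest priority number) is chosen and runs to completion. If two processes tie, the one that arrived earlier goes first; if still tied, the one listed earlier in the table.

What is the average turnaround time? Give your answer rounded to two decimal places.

Schedule: | 100 0-7 | 101 7-11 | 102 11-14 | 103 14-26 | 104 26-30 |
Completion: 100=7  101=11  102=14  103=26  104=30
Turnaround (C−A): 100=7  101=5  102=7  103=14  104=16
Turnaround times: 100=7, 101=5, 102=7, 103=14, 104=16
Average turnaround = (7+5+7+14+16) / 5 = 49/5 = 9.80

9.80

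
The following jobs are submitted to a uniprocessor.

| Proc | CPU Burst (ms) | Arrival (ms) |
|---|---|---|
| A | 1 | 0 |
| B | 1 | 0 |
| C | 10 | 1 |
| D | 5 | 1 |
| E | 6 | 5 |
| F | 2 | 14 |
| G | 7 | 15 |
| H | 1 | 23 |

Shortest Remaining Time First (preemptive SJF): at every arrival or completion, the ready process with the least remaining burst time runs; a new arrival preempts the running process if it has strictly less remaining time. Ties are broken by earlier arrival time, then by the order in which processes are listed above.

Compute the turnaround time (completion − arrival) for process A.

1

Gantt: | A 0-1 | B 1-2 | D 2-7 | E 7-13 | C 13-14 | F 14-16 | G 16-23 | H 23-24 | C 24-33 |
Completion: A=1  B=2  C=33  D=7  E=13  F=16  G=23  H=24
Turnaround (C−A): A=1  B=2  C=32  D=6  E=8  F=2  G=8  H=1
Turnaround(A) = completion − arrival = 1 − 0 = 1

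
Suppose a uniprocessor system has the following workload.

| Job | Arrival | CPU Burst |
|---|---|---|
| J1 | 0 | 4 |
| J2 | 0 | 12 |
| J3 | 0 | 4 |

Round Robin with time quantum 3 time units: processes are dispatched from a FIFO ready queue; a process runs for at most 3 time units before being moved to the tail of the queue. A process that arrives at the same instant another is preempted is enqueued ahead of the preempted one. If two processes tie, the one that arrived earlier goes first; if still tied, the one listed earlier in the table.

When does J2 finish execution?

20

Schedule: | J1 0-3 | J2 3-6 | J3 6-9 | J1 9-10 | J2 10-13 | J3 13-14 | J2 14-20 |
Completion: J1=10  J2=20  J3=14
Turnaround (C−A): J1=10  J2=20  J3=14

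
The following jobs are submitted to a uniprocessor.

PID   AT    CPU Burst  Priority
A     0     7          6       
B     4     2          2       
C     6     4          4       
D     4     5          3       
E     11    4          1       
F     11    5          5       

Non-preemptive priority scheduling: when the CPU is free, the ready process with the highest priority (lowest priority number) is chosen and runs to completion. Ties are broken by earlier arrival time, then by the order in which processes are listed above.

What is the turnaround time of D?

10

Gantt: | A 0-7 | B 7-9 | D 9-14 | E 14-18 | C 18-22 | F 22-27 |
Completion: A=7  B=9  C=22  D=14  E=18  F=27
Turnaround(D) = completion − arrival = 14 − 4 = 10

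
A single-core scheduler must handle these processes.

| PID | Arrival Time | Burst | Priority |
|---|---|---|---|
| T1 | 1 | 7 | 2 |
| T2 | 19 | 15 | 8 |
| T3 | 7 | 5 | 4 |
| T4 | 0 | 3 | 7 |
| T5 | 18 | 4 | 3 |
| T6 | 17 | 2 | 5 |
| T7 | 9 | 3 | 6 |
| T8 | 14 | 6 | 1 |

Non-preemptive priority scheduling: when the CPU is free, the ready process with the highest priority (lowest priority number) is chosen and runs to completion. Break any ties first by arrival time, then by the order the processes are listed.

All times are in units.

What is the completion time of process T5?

25

Schedule: | T4 0-3 | T1 3-10 | T3 10-15 | T8 15-21 | T5 21-25 | T6 25-27 | T7 27-30 | T2 30-45 |
Completion: T1=10  T2=45  T3=15  T4=3  T5=25  T6=27  T7=30  T8=21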